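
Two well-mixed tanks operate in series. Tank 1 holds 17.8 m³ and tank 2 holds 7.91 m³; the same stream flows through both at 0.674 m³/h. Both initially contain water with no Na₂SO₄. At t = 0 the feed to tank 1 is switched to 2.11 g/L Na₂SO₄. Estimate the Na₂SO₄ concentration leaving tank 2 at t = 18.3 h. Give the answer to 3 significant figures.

0.566 g/L

Time constants: τᵢ = Vᵢ/Q for each well-mixed tank.
τ₁ = 17.8/0.674 = 26.409 h; τ₂ = 7.91/0.674 = 11.736 h.
Solving the cascade with C₁(0)=C₂(0)=0 gives C₂(t) = C_in[1 − (τ₁ e^(−t/τ₁) − τ₂ e^(−t/τ₂))/(τ₁ − τ₂)].
At t = 18.3: e^(−t/τ₁) = 0.50011, e^(−t/τ₂) = 0.21028.
C₂ = 2.11·[1 − (26.409·0.50011 − 11.736·0.21028)/(14.674)] = 2.11·0.26809 = 0.56567 g/L.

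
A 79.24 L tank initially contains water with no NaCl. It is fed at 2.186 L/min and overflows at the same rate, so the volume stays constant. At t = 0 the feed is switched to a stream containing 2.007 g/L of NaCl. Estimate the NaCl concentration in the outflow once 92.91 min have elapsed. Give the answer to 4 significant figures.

1.852 g/L

Unsteady species balance (constant V, well mixed): V dC/dt = Q(C_in − C).
Time constant τ = V/Q = 79.24/2.186 = 36.2489 min.
Integrating: C(t) = C_in + (C₀ − C_in) e^(−t/τ).
C(92.91) = 2.007 + (0 − 2.007)·e^(−92.91/36.2489) = 2.007 + (-2.00700)·0.0770643 = 1.85233 g/L.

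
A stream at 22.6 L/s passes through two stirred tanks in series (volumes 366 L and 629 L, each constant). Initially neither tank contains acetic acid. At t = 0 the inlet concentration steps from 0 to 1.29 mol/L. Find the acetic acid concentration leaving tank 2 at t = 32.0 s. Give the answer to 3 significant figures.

0.562 mol/L

Time constants: τᵢ = Vᵢ/Q for each well-mixed tank.
τ₁ = 366/22.6 = 16.195 s; τ₂ = 629/22.6 = 27.832 s.
Tank 1: C₁ = C_in(1 − e^(−t/τ₁)). Tank 2 (τ₁ ≠ τ₂): C₂ = C_in[1 − (τ₁ e^(−t/τ₁) − τ₂ e^(−t/τ₂))/(τ₁ − τ₂)].
At t = 32.0: e^(−t/τ₁) = 0.13863, e^(−t/τ₂) = 0.31671.
C₂ = 1.29·[1 − (16.195·0.13863 − 27.832·0.31671)/(-11.637)] = 1.29·0.43546 = 0.56174 mol/L.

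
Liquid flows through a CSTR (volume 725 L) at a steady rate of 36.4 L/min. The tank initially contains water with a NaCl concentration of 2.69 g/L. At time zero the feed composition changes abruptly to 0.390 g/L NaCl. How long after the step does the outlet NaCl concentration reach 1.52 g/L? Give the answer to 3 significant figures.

14.2 min

Species balance: V dC/dt = Q(C_in − C) ⇒ τ = V/Q = 19.918 min.
C(t) = C_in + (C₀ − C_in) e^(−t/τ). Set C = 1.52 and solve for t:
e^(−t/τ) = (C − C_in)/(C₀ − C_in) = (1.52 − 0.390)/(2.69 − 0.390) = 0.49130
t = −τ ln(…) = 19.918 × 0.71069 = 14.155 min.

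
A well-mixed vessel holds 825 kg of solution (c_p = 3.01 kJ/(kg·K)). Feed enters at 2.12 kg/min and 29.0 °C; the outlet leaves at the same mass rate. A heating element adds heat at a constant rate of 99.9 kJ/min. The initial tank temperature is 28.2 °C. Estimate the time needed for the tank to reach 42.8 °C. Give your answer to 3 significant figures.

849 min

M c_p dT/dt = ṁ c_p (T_in − T) + Q̇.
τ = M/ṁ = 389.15 min; T_ss = T_in + Q̇/(ṁ c_p) = 44.655 °C.
T(t) = T_ss + (T₀ − T_ss) e^(−t/τ). Set T = 42.8:
e^(−t/τ) = (42.8 − 44.655)/(28.2 − 44.655) = 0.11275
t = −389.15 · ln(0.11275) = 849.35 min.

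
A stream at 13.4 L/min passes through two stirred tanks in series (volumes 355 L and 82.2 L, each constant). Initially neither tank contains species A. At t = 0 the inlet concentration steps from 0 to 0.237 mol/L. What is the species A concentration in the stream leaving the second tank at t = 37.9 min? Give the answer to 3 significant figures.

0.163 mol/L

Time constants: τᵢ = Vᵢ/Q for each well-mixed tank.
τ₁ = 355/13.4 = 26.493 min; τ₂ = 82.2/13.4 = 6.1343 min.
Tank 1: C₁ = C_in(1 − e^(−t/τ₁)). Tank 2 (τ₁ ≠ τ₂): C₂ = C_in[1 − (τ₁ e^(−t/τ₁) − τ₂ e^(−t/τ₂))/(τ₁ − τ₂)].
At t = 37.9: e^(−t/τ₁) = 0.23917, e^(−t/τ₂) = 0.0020739.
C₂ = 0.237·[1 − (26.493·0.23917 − 6.1343·0.0020739)/(20.358)] = 0.237·0.68939 = 0.16339 mol/L.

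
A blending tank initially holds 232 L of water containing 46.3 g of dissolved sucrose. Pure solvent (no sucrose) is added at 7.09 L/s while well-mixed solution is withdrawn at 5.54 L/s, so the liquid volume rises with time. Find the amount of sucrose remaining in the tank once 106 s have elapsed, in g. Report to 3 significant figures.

Let m(t) be the amount of sucrose. Volume: V(t) = V₀ + (Q_in − Q_out) t = 232 + 1.5500 t; V(106) = 396.30 L.
Species balance (pure solvent in): dm/dt = −Q_out · m/V(t).
Separate: dm/m = −Q_out dt/V(t) ⇒ ln(m/m₀) = −(Q_out/(Q_in−Q_out)) ln(V/V₀).
m = m₀ (V₀/V)^(Q_out/(Q_in−Q_out)) = 46.3 × (232/396.30)^(3.5742) = 6.8305 g.

6.83 g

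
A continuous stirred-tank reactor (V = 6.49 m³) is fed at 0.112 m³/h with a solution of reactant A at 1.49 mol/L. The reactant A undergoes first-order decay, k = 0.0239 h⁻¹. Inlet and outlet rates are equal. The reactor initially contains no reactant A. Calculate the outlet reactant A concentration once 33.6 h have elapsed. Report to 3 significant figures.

V dC/dt = Q(C_in − C) − k V C.
This is linear with rate a = Q/V + k = 0.041157 h⁻¹.
C_ss = Q C_in/(Q + kV) = 0.62476 mol/L; C(t) = C_ss + (C₀ − C_ss) e^(−a t).
C(33.6) = 0.62476 + (-0.62476)·e^(−0.041157·33.6) = 0.62476 + (-0.62476)·0.25085 = 0.46804 mol/L.

0.468 mol/L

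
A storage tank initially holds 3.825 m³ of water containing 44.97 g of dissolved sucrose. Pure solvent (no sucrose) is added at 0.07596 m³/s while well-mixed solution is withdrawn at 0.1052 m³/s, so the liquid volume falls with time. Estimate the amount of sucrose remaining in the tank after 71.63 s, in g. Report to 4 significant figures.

Total volume: dV/dt = Q_in − Q_out = -0.0292400 m³/s, so V(t) = 3.825 − 0.0292400 t and V(71.63) = 1.73054 m³.
No sucrose enters, so dm/dt = −Q_out · (m/V).
Separate: dm/m = −Q_out dt/V(t) ⇒ ln(m/m₀) = −(Q_out/(Q_in−Q_out)) ln(V/V₀).
m = m₀ (V₀/V)^(Q_out/(Q_in−Q_out)) = 44.97 × (3.825/1.73054)^(-3.59781) = 2.59213 g.

2.592 g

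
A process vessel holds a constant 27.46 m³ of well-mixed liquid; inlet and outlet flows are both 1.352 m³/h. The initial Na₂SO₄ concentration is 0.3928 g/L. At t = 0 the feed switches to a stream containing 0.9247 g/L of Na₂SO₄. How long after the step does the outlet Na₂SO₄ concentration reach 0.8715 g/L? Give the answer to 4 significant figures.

Species balance: V dC/dt = Q(C_in − C) ⇒ τ = V/Q = 20.3107 h.
C(t) = C_in + (C₀ − C_in) e^(−t/τ). Set C = 0.8715 and solve for t:
e^(−t/τ) = (C − C_in)/(C₀ − C_in) = (0.8715 − 0.9247)/(0.3928 − 0.9247) = 0.100019
t = −τ ln(…) = 20.3107 × 2.30240 = 46.7632 h.

46.76 h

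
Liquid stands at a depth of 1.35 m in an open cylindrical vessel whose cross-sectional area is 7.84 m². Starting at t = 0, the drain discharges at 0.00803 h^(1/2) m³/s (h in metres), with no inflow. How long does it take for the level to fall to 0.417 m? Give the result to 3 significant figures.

A dh/dt = −Q_out = −0.00803 √h.
∫ h^(−1/2) dh = −(0.00803/A) ∫ dt, giving 2√h = 2√h₀ − (0.00803/A) t.
t = 2A(√h₀ − √h)/0.00803 = 2·7.84·(√1.35 − √0.417)/0.00803
  = 15.680 × (1.1619 − 0.64576) / 0.00803 = 1007.9 s.

1010 s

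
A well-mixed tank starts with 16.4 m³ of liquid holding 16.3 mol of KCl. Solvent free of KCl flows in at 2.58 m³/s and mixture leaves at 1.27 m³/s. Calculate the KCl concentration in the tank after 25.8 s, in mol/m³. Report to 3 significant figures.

Total volume: dV/dt = Q_in − Q_out = 1.3100 m³/s, so V(t) = 16.4 + 1.3100 t and V(25.8) = 50.198 m³.
Solute balance: dm/dt = 0 − Q_out C = −Q_out m/V(t).
Separate: dm/m = −Q_out dt/V(t) ⇒ ln(m/m₀) = −(Q_out/(Q_in−Q_out)) ln(V/V₀).
m = m₀ (V₀/V)^(Q_out/(Q_in−Q_out)) = 16.3 × (16.4/50.198)^(0.96947) = 5.5104 mol.
C = m/V = 5.5104/50.198 = 0.10977 mol/m³.

0.110 mol/m³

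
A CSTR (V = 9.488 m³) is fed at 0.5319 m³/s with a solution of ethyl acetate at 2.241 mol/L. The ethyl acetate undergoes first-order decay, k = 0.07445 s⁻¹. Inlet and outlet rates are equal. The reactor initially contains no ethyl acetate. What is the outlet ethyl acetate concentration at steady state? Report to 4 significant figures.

Species balance: V dC/dt = Q C_in − Q C − k V C.
Steady state (dC/dt = 0): C_ss = Q C_in/(Q + kV) = C_in/(1 + kV/Q).
C_ss = 0.5319·2.241/(0.5319 + 0.07445·9.488) = 1.19199/1.23828 = 0.962615 mol/L.

0.9626 mol/L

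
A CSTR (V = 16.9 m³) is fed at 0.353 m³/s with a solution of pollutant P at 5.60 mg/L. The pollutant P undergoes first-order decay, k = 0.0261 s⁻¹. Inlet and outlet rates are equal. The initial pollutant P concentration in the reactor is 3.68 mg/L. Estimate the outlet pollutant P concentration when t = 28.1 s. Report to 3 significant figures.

2.81 mg/L

Species balance: V dC/dt = Q C_in − Q C − k V C.
dC/dt = (Q/V) C_in − (Q/V + k) C; effective rate a = Q/V + k = 0.020888 + 0.0261 = 0.046988 s⁻¹.
C_ss = Q C_in/(Q + kV) = 2.4894 mg/L; C(t) = C_ss + (C₀ − C_ss) e^(−a t).
C(28.1) = 2.4894 + (1.1906)·e^(−0.046988·28.1) = 2.4894 + (1.1906)·0.26704 = 2.8073 mg/L.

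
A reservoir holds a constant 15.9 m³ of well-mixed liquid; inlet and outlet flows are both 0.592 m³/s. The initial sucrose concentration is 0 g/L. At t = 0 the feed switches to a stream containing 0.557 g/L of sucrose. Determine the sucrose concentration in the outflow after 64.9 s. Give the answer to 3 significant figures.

Unsteady species balance (constant V, well mixed): V dC/dt = Q(C_in − C).
Rewrite as dC/dt + C/τ = C_in/τ, τ = V/Q = 26.858 s.
Integrating: C(t) = C_in + (C₀ − C_in) e^(−t/τ).
C(64.9) = 0.557 + (0 − 0.557)·e^(−64.9/26.858) = 0.557 + (-0.55700)·0.089242 = 0.50729 g/L.

0.507 g/L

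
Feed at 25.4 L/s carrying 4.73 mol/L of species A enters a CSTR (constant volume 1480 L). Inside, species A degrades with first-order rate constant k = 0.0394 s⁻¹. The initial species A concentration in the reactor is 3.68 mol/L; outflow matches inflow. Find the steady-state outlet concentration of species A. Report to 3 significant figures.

V dC/dt = Q(C_in − C) − k V C.
Steady state (dC/dt = 0): C_ss = Q C_in/(Q + kV) = C_in/(1 + kV/Q).
C_ss = 25.4·4.73/(25.4 + 0.0394·1480) = 120.14/83.712 = 1.4352 mol/L.

1.44 mol/L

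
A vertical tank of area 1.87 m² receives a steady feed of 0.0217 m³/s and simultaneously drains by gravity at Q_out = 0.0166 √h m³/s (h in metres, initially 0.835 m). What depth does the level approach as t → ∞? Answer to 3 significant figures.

Mass balance (ρ constant): A dh/dt = Q_in − 0.0166 √h. At steady state dh/dt = 0:
Q_in = 0.0166 √h_ss ⇒ √h_ss = 0.0217/0.0166 = 1.3072.
h_ss = 1.3072² = 1.7088 m. (Since h₀ = 0.835 m < h_ss, the level will rise toward this value.)

1.71 m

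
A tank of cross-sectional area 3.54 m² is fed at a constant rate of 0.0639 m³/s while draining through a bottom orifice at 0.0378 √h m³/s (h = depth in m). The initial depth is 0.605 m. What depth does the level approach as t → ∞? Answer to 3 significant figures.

Accumulation of liquid (constant cross-section A): A dh/dt = Q_in − 0.0378 √h. At steady state dh/dt = 0:
Q_in = 0.0378 √h_ss ⇒ √h_ss = 0.0639/0.0378 = 1.6905.
h_ss = 1.6905² = 2.8577 m. (Since h₀ = 0.605 m < h_ss, the level will rise toward this value.)

2.86 m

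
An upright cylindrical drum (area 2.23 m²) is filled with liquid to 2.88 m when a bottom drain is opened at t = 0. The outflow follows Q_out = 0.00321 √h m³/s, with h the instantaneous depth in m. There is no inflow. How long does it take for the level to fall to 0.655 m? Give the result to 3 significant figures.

Volume balance on the tank: A dh/dt = −0.00321 √h.
This is separable: 2 d(√h)/dt = −0.00321/A, so √h = √h₀ − (0.00321/(2A)) t.
t = 2A(√h₀ − √h)/0.00321 = 2·2.23·(√2.88 − √0.655)/0.00321
  = 4.4600 × (1.6971 − 0.80932) / 0.00321 = 1233.4 s.

1230 s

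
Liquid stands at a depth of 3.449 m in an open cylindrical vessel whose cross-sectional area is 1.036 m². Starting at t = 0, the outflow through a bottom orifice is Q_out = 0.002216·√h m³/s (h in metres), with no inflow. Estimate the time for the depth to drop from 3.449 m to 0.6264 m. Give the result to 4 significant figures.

Volume balance on the tank: A dh/dt = −0.002216 √h.
∫ h^(−1/2) dh = −(0.002216/A) ∫ dt, giving 2√h = 2√h₀ − (0.002216/A) t.
t = 2A(√h₀ − √h)/0.002216 = 2·1.036·(√3.449 − √0.6264)/0.002216
  = 2.07200 × (1.85715 − 0.791454) / 0.002216 = 996.443 s.

996.4 s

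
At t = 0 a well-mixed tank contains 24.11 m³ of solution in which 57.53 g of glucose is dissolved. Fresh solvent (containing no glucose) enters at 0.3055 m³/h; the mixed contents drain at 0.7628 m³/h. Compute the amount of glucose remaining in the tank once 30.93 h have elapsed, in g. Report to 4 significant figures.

13.18 g

Let m(t) be the amount of glucose. Volume: V(t) = V₀ + (Q_in − Q_out) t = 24.11 − 0.457300 t; V(30.93) = 9.96571 m³.
Species balance (pure solvent in): dm/dt = −Q_out · m/V(t).
Separate: dm/m = −Q_out dt/V(t) ⇒ ln(m/m₀) = −(Q_out/(Q_in−Q_out)) ln(V/V₀).
m = m₀ (V₀/V)^(Q_out/(Q_in−Q_out)) = 57.53 × (24.11/9.96571)^(-1.66805) = 13.1790 g.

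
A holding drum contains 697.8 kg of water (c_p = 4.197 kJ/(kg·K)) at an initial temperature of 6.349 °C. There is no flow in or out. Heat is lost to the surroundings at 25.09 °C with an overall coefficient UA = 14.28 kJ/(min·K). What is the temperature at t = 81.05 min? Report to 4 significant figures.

12.47 °C

M c_p dT/dt = −UA(T − T_amb).
dT/dt = (T_ss − T)/τ with T_ss = T_amb = 25.0900 °C, τ = M c_p/UA = 697.8·4.197/14.28 = 205.089 min.
Integrating: T(t) = T_ss + (T₀ − T_ss) e^(−t/τ).
T(81.05) = 25.0900 + (-18.7410)·0.673549 = 12.4670 °C.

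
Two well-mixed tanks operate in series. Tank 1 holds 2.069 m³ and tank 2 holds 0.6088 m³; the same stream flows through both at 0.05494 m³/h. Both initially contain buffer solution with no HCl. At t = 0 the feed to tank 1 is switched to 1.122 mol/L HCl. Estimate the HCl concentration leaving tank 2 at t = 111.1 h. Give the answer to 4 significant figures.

1.039 mol/L

Each tank obeys Vᵢ dCᵢ/dt = Q(Cᵢ₋₁ − Cᵢ), so τᵢ = Vᵢ/Q.
τ₁ = 2.069/0.05494 = 37.6593 h; τ₂ = 0.6088/0.05494 = 11.0812 h.
Tank 1: C₁ = C_in(1 − e^(−t/τ₁)). Tank 2 (τ₁ ≠ τ₂): C₂ = C_in[1 − (τ₁ e^(−t/τ₁) − τ₂ e^(−t/τ₂))/(τ₁ − τ₂)].
At t = 111.1: e^(−t/τ₁) = 0.0523325, e^(−t/τ₂) = 4.42344e-05.
C₂ = 1.122·[1 − (37.6593·0.0523325 − 11.0812·4.42344e-05)/(26.5781)] = 1.122·0.925867 = 1.03882 mol/L.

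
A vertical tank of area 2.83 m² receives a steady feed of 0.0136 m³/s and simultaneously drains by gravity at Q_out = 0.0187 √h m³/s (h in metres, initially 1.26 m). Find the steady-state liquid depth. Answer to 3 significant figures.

Level balance: A dh/dt = 0.0136 − 0.0187 √h. Setting dh/dt = 0:
Q_in = 0.0187 √h_ss ⇒ √h_ss = 0.0136/0.0187 = 0.72727.
h_ss = 0.72727² = 0.52893 m. (Since h₀ = 1.26 m > h_ss, the level will fall toward this value.)

0.529 m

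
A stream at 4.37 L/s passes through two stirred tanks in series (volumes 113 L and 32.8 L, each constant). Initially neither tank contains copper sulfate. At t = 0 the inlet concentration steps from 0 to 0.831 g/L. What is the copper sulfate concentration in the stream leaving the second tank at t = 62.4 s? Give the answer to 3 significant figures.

0.726 g/L

Each tank obeys Vᵢ dCᵢ/dt = Q(Cᵢ₋₁ − Cᵢ), so τᵢ = Vᵢ/Q.
τ₁ = 113/4.37 = 25.858 s; τ₂ = 32.8/4.37 = 7.5057 s.
Tank 1: C₁ = C_in(1 − e^(−t/τ₁)). Tank 2 (τ₁ ≠ τ₂): C₂ = C_in[1 − (τ₁ e^(−t/τ₁) − τ₂ e^(−t/τ₂))/(τ₁ − τ₂)].
At t = 62.4: e^(−t/τ₁) = 0.089531, e^(−t/τ₂) = 0.00024515.
C₂ = 0.831·[1 − (25.858·0.089531 − 7.5057·0.00024515)/(18.352)] = 0.831·0.87395 = 0.72625 g/L.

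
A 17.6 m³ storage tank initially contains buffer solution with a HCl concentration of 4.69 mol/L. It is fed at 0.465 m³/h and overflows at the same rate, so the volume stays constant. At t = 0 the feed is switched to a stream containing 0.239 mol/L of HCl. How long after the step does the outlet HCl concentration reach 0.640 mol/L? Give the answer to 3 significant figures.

Accumulation = in − out for the solute gives V dC/dt = Q(C_in − C), so τ = V/Q = 37.849 h.
C(t) = C_in + (C₀ − C_in) e^(−t/τ). Set C = 0.640 and solve for t:
e^(−t/τ) = (C − C_in)/(C₀ − C_in) = (0.640 − 0.239)/(4.69 − 0.239) = 0.090092
t = −τ ln(…) = 37.849 × 2.4069 = 91.101 h.

91.1 h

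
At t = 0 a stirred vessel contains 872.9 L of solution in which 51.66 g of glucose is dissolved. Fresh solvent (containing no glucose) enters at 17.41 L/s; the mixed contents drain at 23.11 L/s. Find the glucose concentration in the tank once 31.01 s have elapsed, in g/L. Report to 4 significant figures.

0.02965 g/L

Total volume: dV/dt = Q_in − Q_out = -5.70000 L/s, so V(t) = 872.9 − 5.70000 t and V(31.01) = 696.143 L.
Species balance (pure solvent in): dm/dt = −Q_out · m/V(t).
Separate: dm/m = −Q_out dt/V(t) ⇒ ln(m/m₀) = −(Q_out/(Q_in−Q_out)) ln(V/V₀).
m = m₀ (V₀/V)^(Q_out/(Q_in−Q_out)) = 51.66 × (872.9/696.143)^(-4.05439) = 20.6417 g.
C = m/V = 20.6417/696.143 = 0.0296516 g/L.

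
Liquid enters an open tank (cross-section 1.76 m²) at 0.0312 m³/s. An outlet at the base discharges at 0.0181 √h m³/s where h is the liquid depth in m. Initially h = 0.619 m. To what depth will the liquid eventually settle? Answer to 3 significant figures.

Level balance: A dh/dt = 0.0312 − 0.0181 √h. Setting dh/dt = 0:
Q_in = 0.0181 √h_ss ⇒ √h_ss = 0.0312/0.0181 = 1.7238.
h_ss = 1.7238² = 2.9713 m. (Since h₀ = 0.619 m < h_ss, the level will rise toward this value.)

2.97 m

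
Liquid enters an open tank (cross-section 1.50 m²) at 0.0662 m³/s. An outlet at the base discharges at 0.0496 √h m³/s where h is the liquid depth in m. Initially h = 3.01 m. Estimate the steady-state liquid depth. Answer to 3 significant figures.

Level balance: A dh/dt = 0.0662 − 0.0496 √h. Setting dh/dt = 0:
Q_in = 0.0496 √h_ss ⇒ √h_ss = 0.0662/0.0496 = 1.3347.
h_ss = 1.3347² = 1.7814 m. (Since h₀ = 3.01 m > h_ss, the level will fall toward this value.)

1.78 m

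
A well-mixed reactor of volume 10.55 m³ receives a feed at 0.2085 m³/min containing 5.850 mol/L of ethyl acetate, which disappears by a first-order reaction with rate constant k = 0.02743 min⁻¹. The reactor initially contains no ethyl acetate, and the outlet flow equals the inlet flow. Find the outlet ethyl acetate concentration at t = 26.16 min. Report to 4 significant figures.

Species balance: V dC/dt = Q C_in − Q C − k V C.
dC/dt = (Q/V) C_in − (Q/V + k) C; effective rate a = Q/V + k = 0.0197630 + 0.02743 = 0.0471930 min⁻¹.
C_ss = Q C_in/(Q + kV) = 2.44981 mol/L; C(t) = C_ss + (C₀ − C_ss) e^(−a t).
C(26.16) = 2.44981 + (-2.44981)·e^(−0.0471930·26.16) = 2.44981 + (-2.44981)·0.290960 = 1.73701 mol/L.

1.737 mol/L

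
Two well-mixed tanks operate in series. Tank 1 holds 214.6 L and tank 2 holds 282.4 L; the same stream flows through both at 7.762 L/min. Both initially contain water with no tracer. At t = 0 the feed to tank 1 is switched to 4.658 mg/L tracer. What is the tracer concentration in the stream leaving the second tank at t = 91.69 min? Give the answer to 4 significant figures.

Each tank obeys Vᵢ dCᵢ/dt = Q(Cᵢ₋₁ − Cᵢ), so τᵢ = Vᵢ/Q.
τ₁ = 214.6/7.762 = 27.6475 min; τ₂ = 282.4/7.762 = 36.3824 min.
Solving the cascade with C₁(0)=C₂(0)=0 gives C₂(t) = C_in[1 − (τ₁ e^(−t/τ₁) − τ₂ e^(−t/τ₂))/(τ₁ − τ₂)].
At t = 91.69: e^(−t/τ₁) = 0.0362835, e^(−t/τ₂) = 0.0804454.
C₂ = 4.658·[1 − (27.6475·0.0362835 − 36.3824·0.0804454)/(-8.73486)] = 4.658·0.779774 = 3.63219 mg/L.

3.632 mg/L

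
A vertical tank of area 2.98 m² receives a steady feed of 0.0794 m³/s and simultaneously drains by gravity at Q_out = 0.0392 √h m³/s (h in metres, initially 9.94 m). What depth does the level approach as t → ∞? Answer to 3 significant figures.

4.10 m

A dh/dt = Q_in − 0.0392 √h. Steady state requires inflow = outflow:
Q_in = 0.0392 √h_ss ⇒ √h_ss = 0.0794/0.0392 = 2.0255.
h_ss = 2.0255² = 4.1027 m. (Since h₀ = 9.94 m > h_ss, the level will fall toward this value.)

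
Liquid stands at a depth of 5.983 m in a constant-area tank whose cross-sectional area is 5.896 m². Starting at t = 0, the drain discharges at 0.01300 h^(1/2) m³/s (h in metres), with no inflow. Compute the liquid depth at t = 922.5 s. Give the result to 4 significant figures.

2.042 m

A dh/dt = −Q_out = −0.01300 √h.
Separate and integrate: 2(√h − √h₀) = −(0.01300/A) t.
√h = √5.983 − 0.01300·922.5/(2·5.896) = 2.44602 − 1.01700 = 1.42901.
h = 1.42901² = 2.04208 m.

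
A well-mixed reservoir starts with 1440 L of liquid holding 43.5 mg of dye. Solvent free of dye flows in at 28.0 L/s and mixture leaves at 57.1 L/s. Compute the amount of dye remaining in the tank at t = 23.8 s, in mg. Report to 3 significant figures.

Total volume: dV/dt = Q_in − Q_out = -29.100 L/s, so V(t) = 1440 − 29.100 t and V(23.8) = 747.42 L.
No dye enters, so dm/dt = −Q_out · (m/V).
Separate: dm/m = −Q_out dt/V(t) ⇒ ln(m/m₀) = −(Q_out/(Q_in−Q_out)) ln(V/V₀).
m = m₀ (V₀/V)^(Q_out/(Q_in−Q_out)) = 43.5 × (1440/747.42)^(-1.9622) = 12.013 mg.

12.0 mg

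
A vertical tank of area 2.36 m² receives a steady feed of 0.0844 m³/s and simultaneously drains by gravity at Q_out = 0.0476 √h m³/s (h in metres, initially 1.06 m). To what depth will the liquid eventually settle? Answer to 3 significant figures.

Level balance: A dh/dt = 0.0844 − 0.0476 √h. Setting dh/dt = 0:
Q_in = 0.0476 √h_ss ⇒ √h_ss = 0.0844/0.0476 = 1.7731.
h_ss = 1.7731² = 3.1439 m. (Since h₀ = 1.06 m < h_ss, the level will rise toward this value.)

3.14 m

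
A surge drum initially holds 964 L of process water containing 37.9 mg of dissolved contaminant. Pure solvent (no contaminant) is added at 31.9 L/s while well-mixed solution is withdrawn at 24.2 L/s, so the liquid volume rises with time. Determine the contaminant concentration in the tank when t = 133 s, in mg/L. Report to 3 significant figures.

0.00196 mg/L

Total volume: dV/dt = Q_in − Q_out = 7.7000 L/s, so V(t) = 964 + 7.7000 t and V(133) = 1988.1 L.
No contaminant enters, so dm/dt = −Q_out · (m/V).
dm/m = −Q_out dt/(V₀ + 7.7000 t); integrating gives ln(m/m₀) = −(Q_out/(Q_in−Q_out)) ln(V/V₀).
m = m₀ (V₀/V)^(Q_out/(Q_in−Q_out)) = 37.9 × (964/1988.1)^(3.1429) = 3.8963 mg.
C = m/V = 3.8963/1988.1 = 0.0019598 mg/L.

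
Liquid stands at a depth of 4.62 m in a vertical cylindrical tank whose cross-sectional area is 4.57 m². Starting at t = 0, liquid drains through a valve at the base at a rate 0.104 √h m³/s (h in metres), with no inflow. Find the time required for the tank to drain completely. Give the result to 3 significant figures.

With no inflow, A dh/dt = −0.104 √h.
∫ h^(−1/2) dh = −(0.104/A) ∫ dt, giving 2√h = 2√h₀ − (0.104/A) t.
Set h = 0: 2√h₀ = (0.104/A) t_empty ⇒ t_empty = 2A√h₀/0.104.
t_empty = 2·4.57·√4.62/0.104 = 9.1400·2.1494/0.104 = 188.90 s.

189 s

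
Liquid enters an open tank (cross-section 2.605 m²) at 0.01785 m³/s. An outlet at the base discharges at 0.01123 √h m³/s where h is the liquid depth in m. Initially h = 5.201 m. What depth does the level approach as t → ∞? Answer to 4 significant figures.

2.526 m

Level balance: A dh/dt = 0.01785 − 0.01123 √h. Setting dh/dt = 0:
Q_in = 0.01123 √h_ss ⇒ √h_ss = 0.01785/0.01123 = 1.58949.
h_ss = 1.58949² = 2.52649 m. (Since h₀ = 5.201 m > h_ss, the level will fall toward this value.)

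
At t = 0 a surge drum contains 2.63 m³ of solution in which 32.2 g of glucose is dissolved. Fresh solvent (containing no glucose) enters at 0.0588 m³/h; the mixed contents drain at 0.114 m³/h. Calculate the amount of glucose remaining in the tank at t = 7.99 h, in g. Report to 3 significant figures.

22.0 g

Total volume: dV/dt = Q_in − Q_out = -0.055200 m³/h, so V(t) = 2.63 − 0.055200 t and V(7.99) = 2.1890 m³.
Solute balance: dm/dt = 0 − Q_out C = −Q_out m/V(t).
Separate: dm/m = −Q_out dt/V(t) ⇒ ln(m/m₀) = −(Q_out/(Q_in−Q_out)) ln(V/V₀).
m = m₀ (V₀/V)^(Q_out/(Q_in−Q_out)) = 32.2 × (2.63/2.1890)^(-2.0652) = 22.040 g.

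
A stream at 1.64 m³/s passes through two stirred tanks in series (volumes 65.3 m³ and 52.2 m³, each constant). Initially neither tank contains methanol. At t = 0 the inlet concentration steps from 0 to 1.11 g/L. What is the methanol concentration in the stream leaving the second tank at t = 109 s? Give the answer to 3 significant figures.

0.896 g/L

Time constants: τᵢ = Vᵢ/Q for each well-mixed tank.
τ₁ = 65.3/1.64 = 39.817 s; τ₂ = 52.2/1.64 = 31.829 s.
Tank 1: C₁ = C_in(1 − e^(−t/τ₁)). Tank 2 (τ₁ ≠ τ₂): C₂ = C_in[1 − (τ₁ e^(−t/τ₁) − τ₂ e^(−t/τ₂))/(τ₁ − τ₂)].
At t = 109: e^(−t/τ₁) = 0.064731, e^(−t/τ₂) = 0.032565.
C₂ = 1.11·[1 − (39.817·0.064731 − 31.829·0.032565)/(7.9878)] = 1.11·0.80710 = 0.89588 g/L.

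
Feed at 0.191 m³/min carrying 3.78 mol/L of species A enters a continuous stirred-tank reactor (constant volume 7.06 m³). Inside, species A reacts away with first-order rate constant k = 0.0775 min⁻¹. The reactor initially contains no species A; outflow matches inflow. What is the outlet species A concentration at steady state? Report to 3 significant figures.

0.978 mol/L

V dC/dt = Q(C_in − C) − k V C.
At steady state: 0 = Q C_in − (Q + kV) C_ss, so C_ss = Q C_in/(Q + kV).
C_ss = 0.191·3.78/(0.191 + 0.0775·7.06) = 0.72198/0.73815 = 0.97809 mol/L.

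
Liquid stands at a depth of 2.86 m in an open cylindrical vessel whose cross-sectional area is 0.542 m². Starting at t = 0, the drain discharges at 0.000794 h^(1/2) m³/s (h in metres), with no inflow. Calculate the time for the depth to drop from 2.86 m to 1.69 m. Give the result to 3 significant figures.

Accumulation of liquid (constant cross-section A): A dh/dt = −0.000794 √h.
∫ h^(−1/2) dh = −(0.000794/A) ∫ dt, giving 2√h = 2√h₀ − (0.000794/A) t.
t = 2A(√h₀ − √h)/0.000794 = 2·0.542·(√2.86 − √1.69)/0.000794
  = 1.0840 × (1.6912 − 1.3000) / 0.000794 = 534.02 s.

534 s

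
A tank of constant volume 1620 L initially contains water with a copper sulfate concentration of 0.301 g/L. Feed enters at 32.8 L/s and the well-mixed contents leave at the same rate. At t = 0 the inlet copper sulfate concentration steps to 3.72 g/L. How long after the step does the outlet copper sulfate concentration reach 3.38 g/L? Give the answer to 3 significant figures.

Unsteady species balance (constant V, well mixed): V dC/dt = Q(C_in − C), so τ = V/Q = 49.390 s.
C(t) = C_in + (C₀ − C_in) e^(−t/τ). Set C = 3.38 and solve for t:
e^(−t/τ) = (C − C_in)/(C₀ − C_in) = (3.38 − 3.72)/(0.301 − 3.72) = 0.099444
t = −τ ln(…) = 49.390 × 2.3082 = 114.00 s.

114 s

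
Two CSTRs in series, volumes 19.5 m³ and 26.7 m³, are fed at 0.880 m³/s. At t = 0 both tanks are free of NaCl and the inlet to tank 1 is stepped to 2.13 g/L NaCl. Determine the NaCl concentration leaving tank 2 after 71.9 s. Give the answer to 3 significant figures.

Species balance on tank i: dCᵢ/dt = (Cᵢ₋₁ − Cᵢ)/τᵢ with τᵢ = Vᵢ/Q.
τ₁ = 19.5/0.880 = 22.159 s; τ₂ = 26.7/0.880 = 30.341 s.
Solving the cascade with C₁(0)=C₂(0)=0 gives C₂(t) = C_in[1 − (τ₁ e^(−t/τ₁) − τ₂ e^(−t/τ₂))/(τ₁ − τ₂)].
At t = 71.9: e^(−t/τ₁) = 0.038980, e^(−t/τ₂) = 0.093505.
C₂ = 2.13·[1 − (22.159·0.038980 − 30.341·0.093505)/(-8.1818)] = 2.13·0.75882 = 1.6163 g/L.

1.62 g/L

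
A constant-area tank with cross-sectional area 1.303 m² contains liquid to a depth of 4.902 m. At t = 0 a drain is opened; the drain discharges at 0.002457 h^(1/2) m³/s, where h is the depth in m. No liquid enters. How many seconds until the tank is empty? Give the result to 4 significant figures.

With no inflow, A dh/dt = −0.002457 √h.
This is separable: 2 d(√h)/dt = −0.002457/A, so √h = √h₀ − (0.002457/(2A)) t.
Tank is empty when √h = 0: t_empty = 2A√h₀/0.002457.
t_empty = 2·1.303·√4.902/0.002457 = 2.60600·2.21405/0.002457 = 2348.31 s.

2348 s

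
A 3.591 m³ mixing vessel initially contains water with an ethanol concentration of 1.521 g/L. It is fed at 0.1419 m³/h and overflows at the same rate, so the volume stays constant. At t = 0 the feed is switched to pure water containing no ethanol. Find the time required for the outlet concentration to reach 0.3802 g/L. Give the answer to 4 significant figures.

Accumulation = in − out for the solute gives V dC/dt = Q(C_in − C), so τ = V/Q = 25.3066 h.
C(t) = C_in + (C₀ − C_in) e^(−t/τ). Set C = 0.3802 and solve for t:
e^(−t/τ) = (C − C_in)/(C₀ − C_in) = (0.3802 − 0)/(1.521 − 0) = 0.249967
t = −τ ln(…) = 25.3066 × 1.38643 = 35.0857 h.

35.09 h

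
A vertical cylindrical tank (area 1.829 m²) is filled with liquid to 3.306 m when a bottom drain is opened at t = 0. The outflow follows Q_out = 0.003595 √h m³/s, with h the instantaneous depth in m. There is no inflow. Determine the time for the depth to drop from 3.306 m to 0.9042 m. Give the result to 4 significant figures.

Volume balance on the tank: A dh/dt = −0.003595 √h.
∫ h^(−1/2) dh = −(0.003595/A) ∫ dt, giving 2√h = 2√h₀ − (0.003595/A) t.
t = 2A(√h₀ − √h)/0.003595 = 2·1.829·(√3.306 − √0.9042)/0.003595
  = 3.65800 × (1.81824 − 0.950894) / 0.003595 = 882.546 s.

882.5 s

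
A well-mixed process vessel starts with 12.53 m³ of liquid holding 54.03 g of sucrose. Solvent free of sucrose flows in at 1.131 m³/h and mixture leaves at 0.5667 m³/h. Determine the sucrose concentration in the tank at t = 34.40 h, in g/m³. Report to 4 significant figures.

0.6609 g/m³

Total volume: dV/dt = Q_in − Q_out = 0.564300 m³/h, so V(t) = 12.53 + 0.564300 t and V(34.40) = 31.9419 m³.
Solute balance: dm/dt = 0 − Q_out C = −Q_out m/V(t).
Separate: dm/m = −Q_out dt/V(t) ⇒ ln(m/m₀) = −(Q_out/(Q_in−Q_out)) ln(V/V₀).
m = m₀ (V₀/V)^(Q_out/(Q_in−Q_out)) = 54.03 × (12.53/31.9419)^(1.00425) = 21.1104 g.
C = m/V = 21.1104/31.9419 = 0.660900 g/m³.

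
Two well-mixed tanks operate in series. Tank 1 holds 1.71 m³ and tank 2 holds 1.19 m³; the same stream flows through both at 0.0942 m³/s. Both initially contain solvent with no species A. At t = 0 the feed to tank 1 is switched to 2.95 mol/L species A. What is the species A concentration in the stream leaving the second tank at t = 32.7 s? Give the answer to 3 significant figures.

Each tank obeys Vᵢ dCᵢ/dt = Q(Cᵢ₋₁ − Cᵢ), so τᵢ = Vᵢ/Q.
τ₁ = 1.71/0.0942 = 18.153 s; τ₂ = 1.19/0.0942 = 12.633 s.
Tank 1: C₁ = C_in(1 − e^(−t/τ₁)). Tank 2 (τ₁ ≠ τ₂): C₂ = C_in[1 − (τ₁ e^(−t/τ₁) − τ₂ e^(−t/τ₂))/(τ₁ − τ₂)].
At t = 32.7: e^(−t/τ₁) = 0.16507, e^(−t/τ₂) = 0.075131.
C₂ = 2.95·[1 − (18.153·0.16507 − 12.633·0.075131)/(5.5202)] = 2.95·0.62910 = 1.8558 mol/L.

1.86 mol/L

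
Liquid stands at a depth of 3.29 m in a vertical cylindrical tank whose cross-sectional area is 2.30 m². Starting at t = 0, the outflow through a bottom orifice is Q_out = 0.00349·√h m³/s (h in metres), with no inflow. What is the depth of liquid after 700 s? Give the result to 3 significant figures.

1.65 m

With no inflow, A dh/dt = −0.00349 √h.
∫ h^(−1/2) dh = −(0.00349/A) ∫ dt, giving 2√h = 2√h₀ − (0.00349/A) t.
√h = √3.29 − 0.00349·700/(2·2.30) = 1.8138 − 0.53109 = 1.2827.
h = 1.2827² = 1.6454 m.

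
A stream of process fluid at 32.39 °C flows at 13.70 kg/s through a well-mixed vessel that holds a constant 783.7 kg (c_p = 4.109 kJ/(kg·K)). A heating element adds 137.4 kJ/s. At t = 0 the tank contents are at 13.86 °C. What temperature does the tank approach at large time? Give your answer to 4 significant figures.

First-law balance (no shaft work): M c_p dT/dt = ṁ c_p (T_in − T) + 137.4.
At steady state dT/dt = 0 ⇒ T_ss = T_in + Q̇/(ṁ c_p) = 32.39 + 137.4/(13.70·4.109) = 34.8308 °C.

34.83 °C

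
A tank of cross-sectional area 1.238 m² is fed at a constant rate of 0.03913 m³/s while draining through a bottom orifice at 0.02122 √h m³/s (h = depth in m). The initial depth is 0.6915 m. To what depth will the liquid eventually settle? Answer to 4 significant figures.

3.400 m

A dh/dt = Q_in − 0.02122 √h. Steady state requires inflow = outflow:
Q_in = 0.02122 √h_ss ⇒ √h_ss = 0.03913/0.02122 = 1.84402.
h_ss = 1.84402² = 3.40039 m. (Since h₀ = 0.6915 m < h_ss, the level will rise toward this value.)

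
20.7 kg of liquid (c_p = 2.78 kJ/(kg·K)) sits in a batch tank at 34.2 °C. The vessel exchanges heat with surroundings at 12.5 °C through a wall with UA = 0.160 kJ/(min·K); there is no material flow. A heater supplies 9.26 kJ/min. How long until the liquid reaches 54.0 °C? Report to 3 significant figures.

M c_p dT/dt = −UA(T − T_amb) + Q̇.
τ = M c_p/UA = 359.66 min; T_ss = T_amb + Q̇/UA = 12.5 + 9.26/0.160 = 70.375 °C.
T(t) = T_ss + (T₀ − T_ss)e^(−t/τ); set T = 54.0:
t = −τ ln[(T − T_ss)/(T₀ − T_ss)] = −359.66 · ln(0.45266) = 285.07 min.

285 min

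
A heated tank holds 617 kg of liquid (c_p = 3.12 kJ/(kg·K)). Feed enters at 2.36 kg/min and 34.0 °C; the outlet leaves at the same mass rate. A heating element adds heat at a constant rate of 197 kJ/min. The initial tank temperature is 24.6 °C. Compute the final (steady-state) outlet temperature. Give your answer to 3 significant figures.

Unsteady energy balance on the tank contents: M c_p dT/dt = ṁ c_p (T_in − T) + 197.
At steady state dT/dt = 0 ⇒ T_ss = T_in + Q̇/(ṁ c_p) = 34.0 + 197/(2.36·3.12) = 60.755 °C.

60.8 °C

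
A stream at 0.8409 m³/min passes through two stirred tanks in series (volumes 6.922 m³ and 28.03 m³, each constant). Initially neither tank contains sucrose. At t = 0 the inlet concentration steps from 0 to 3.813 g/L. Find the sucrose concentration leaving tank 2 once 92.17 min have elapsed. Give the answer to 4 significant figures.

Species balance on tank i: dCᵢ/dt = (Cᵢ₋₁ − Cᵢ)/τᵢ with τᵢ = Vᵢ/Q.
τ₁ = 6.922/0.8409 = 8.23166 min; τ₂ = 28.03/0.8409 = 33.3333 min.
Tank 1: C₁ = C_in(1 − e^(−t/τ₁)). Tank 2 (τ₁ ≠ τ₂): C₂ = C_in[1 − (τ₁ e^(−t/τ₁) − τ₂ e^(−t/τ₂))/(τ₁ − τ₂)].
At t = 92.17: e^(−t/τ₁) = 1.37150e-05, e^(−t/τ₂) = 0.0629698.
C₂ = 3.813·[1 − (8.23166·1.37150e-05 − 33.3333·0.0629698)/(-25.1017)] = 3.813·0.916385 = 3.49418 g/L.

3.494 g/L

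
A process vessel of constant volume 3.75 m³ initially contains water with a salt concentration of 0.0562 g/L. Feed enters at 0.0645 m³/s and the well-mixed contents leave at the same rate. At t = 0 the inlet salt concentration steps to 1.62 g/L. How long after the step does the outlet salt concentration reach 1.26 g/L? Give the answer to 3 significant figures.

85.4 s

Accumulation = in − out for the solute gives V dC/dt = Q(C_in − C), so τ = V/Q = 58.140 s.
C(t) = C_in + (C₀ − C_in) e^(−t/τ). Set C = 1.26 and solve for t:
e^(−t/τ) = (C − C_in)/(C₀ − C_in) = (1.26 − 1.62)/(0.0562 − 1.62) = 0.23021
t = −τ ln(…) = 58.140 × 1.4688 = 85.394 s.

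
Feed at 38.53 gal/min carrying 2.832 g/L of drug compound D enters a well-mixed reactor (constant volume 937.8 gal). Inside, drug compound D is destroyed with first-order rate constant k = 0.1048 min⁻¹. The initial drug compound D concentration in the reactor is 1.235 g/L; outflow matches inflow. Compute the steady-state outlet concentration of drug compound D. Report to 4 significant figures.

0.7976 g/L

Species balance: V dC/dt = Q C_in − Q C − k V C.
Steady state (dC/dt = 0): C_ss = Q C_in/(Q + kV) = C_in/(1 + kV/Q).
C_ss = 38.53·2.832/(38.53 + 0.1048·937.8) = 109.117/136.811 = 0.797572 g/L.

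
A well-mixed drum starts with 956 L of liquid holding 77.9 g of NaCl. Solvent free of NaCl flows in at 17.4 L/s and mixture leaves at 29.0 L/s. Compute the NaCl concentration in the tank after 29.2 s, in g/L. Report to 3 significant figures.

Total volume: dV/dt = Q_in − Q_out = -11.600 L/s, so V(t) = 956 − 11.600 t and V(29.2) = 617.28 L.
Species balance (pure solvent in): dm/dt = −Q_out · m/V(t).
dm/m = −Q_out dt/(V₀ − 11.600 t); integrating gives ln(m/m₀) = −(Q_out/(Q_in−Q_out)) ln(V/V₀).
m = m₀ (V₀/V)^(Q_out/(Q_in−Q_out)) = 77.9 × (956/617.28)^(-2.5000) = 26.097 g.
C = m/V = 26.097/617.28 = 0.042278 g/L.

0.0423 g/L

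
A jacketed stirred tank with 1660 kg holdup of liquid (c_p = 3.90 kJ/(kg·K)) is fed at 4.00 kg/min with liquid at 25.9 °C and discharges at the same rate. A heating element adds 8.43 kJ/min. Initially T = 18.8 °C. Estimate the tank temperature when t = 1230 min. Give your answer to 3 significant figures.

M c_p dT/dt = ṁ c_p (T_in − T) + Q̇.
Rearrange: dT/dt = (T_ss − T)/τ with τ = M/ṁ = 415.00 min and T_ss = T_in + Q̇/(ṁ c_p) = 26.440 °C.
Integrating: T(t) = T_ss + (T₀ − T_ss) e^(−t/τ).
T(1230) = 26.440 + (-7.6404)·e^(−1230/415.00) = 26.440 + (-7.6404)·0.051620 = 26.046 °C.

26.0 °C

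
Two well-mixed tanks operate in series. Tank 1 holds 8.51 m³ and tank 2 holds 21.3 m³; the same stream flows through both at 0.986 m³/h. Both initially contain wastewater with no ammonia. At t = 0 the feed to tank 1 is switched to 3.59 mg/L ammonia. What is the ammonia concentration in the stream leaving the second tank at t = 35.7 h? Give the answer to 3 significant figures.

2.48 mg/L

Time constants: τᵢ = Vᵢ/Q for each well-mixed tank.
τ₁ = 8.51/0.986 = 8.6308 h; τ₂ = 21.3/0.986 = 21.602 h.
Solving the cascade with C₁(0)=C₂(0)=0 gives C₂(t) = C_in[1 − (τ₁ e^(−t/τ₁) − τ₂ e^(−t/τ₂))/(τ₁ − τ₂)].
At t = 35.7: e^(−t/τ₁) = 0.015981, e^(−t/τ₂) = 0.19155.
C₂ = 3.59·[1 − (8.6308·0.015981 − 21.602·0.19155)/(-12.972)] = 3.59·0.69163 = 2.4829 mg/L.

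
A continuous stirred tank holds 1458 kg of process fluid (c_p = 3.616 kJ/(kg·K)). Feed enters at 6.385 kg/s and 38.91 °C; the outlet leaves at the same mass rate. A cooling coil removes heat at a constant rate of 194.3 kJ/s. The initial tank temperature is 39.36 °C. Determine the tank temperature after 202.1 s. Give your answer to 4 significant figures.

M c_p dT/dt = ṁ c_p (T_in − T) − Q̇.
τ = M/ṁ = 228.348 s; T_ss = T_in − Q̇/(ṁ c_p) = 38.91 − 194.3/(6.385·3.616) = 30.4944 °C.
Integrating: T(t) = T_ss + (T₀ − T_ss) e^(−t/τ).
T(202.1) = 30.4944 + (8.86557)·e^(−202.1/228.348) = 30.4944 + (8.86557)·0.412692 = 34.1532 °C.

34.15 °C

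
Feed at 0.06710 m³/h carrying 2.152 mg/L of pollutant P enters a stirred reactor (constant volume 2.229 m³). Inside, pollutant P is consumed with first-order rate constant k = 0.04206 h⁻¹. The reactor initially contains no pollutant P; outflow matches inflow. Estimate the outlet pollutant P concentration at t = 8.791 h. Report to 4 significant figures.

0.4217 mg/L

V dC/dt = Q(C_in − C) − k V C.
This is linear with rate a = Q/V + k = 0.0721632 h⁻¹.
C_ss = Q C_in/(Q + kV) = 0.897716 mg/L; C(t) = C_ss + (C₀ − C_ss) e^(−a t).
C(8.791) = 0.897716 + (-0.897716)·e^(−0.0721632·8.791) = 0.897716 + (-0.897716)·0.530261 = 0.421693 mg/L.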